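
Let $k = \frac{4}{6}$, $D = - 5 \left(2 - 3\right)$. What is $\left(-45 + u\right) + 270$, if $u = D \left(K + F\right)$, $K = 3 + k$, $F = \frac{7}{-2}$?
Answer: $\frac{1355}{6} \approx 225.83$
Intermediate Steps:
$D = 5$ ($D = \left(-5\right) \left(-1\right) = 5$)
$k = \frac{2}{3}$ ($k = 4 \cdot \frac{1}{6} = \frac{2}{3} \approx 0.66667$)
$F = - \frac{7}{2}$ ($F = 7 \left(- \frac{1}{2}\right) = - \frac{7}{2} \approx -3.5$)
$K = \frac{11}{3}$ ($K = 3 + \frac{2}{3} = \frac{11}{3} \approx 3.6667$)
$u = \frac{5}{6}$ ($u = 5 \left(\frac{11}{3} - \frac{7}{2}\right) = 5 \cdot \frac{1}{6} = \frac{5}{6} \approx 0.83333$)
$\left(-45 + u\right) + 270 = \left(-45 + \frac{5}{6}\right) + 270 = - \frac{265}{6} + 270 = \frac{1355}{6}$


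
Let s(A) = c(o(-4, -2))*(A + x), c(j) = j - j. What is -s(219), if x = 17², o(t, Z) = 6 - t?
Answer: 0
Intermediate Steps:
x = 289
c(j) = 0
s(A) = 0 (s(A) = 0*(A + 289) = 0*(289 + A) = 0)
-s(219) = -1*0 = 0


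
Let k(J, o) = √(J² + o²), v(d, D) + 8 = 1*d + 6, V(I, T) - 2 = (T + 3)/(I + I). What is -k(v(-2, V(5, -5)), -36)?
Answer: -4*√82 ≈ -36.222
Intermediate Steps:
V(I, T) = 2 + (3 + T)/(2*I) (V(I, T) = 2 + (T + 3)/(I + I) = 2 + (3 + T)/((2*I)) = 2 + (3 + T)*(1/(2*I)) = 2 + (3 + T)/(2*I))
v(d, D) = -2 + d (v(d, D) = -8 + (1*d + 6) = -8 + (d + 6) = -8 + (6 + d) = -2 + d)
-k(v(-2, V(5, -5)), -36) = -√((-2 - 2)² + (-36)²) = -√((-4)² + 1296) = -√(16 + 1296) = -√1312 = -4*√82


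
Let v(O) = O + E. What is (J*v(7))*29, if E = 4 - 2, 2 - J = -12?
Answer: 3654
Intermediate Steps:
J = 14 (J = 2 - 1*(-12) = 2 + 12 = 14)
E = 2
v(O) = 2 + O (v(O) = O + 2 = 2 + O)
(J*v(7))*29 = (14*(2 + 7))*29 = (14*9)*29 = 126*29 = 3654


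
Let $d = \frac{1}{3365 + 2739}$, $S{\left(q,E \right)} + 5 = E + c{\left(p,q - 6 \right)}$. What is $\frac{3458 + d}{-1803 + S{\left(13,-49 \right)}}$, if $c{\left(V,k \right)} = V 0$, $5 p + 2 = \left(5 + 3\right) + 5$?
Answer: $- \frac{21107633}{11335128} \approx -1.8621$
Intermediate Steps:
$p = \frac{11}{5}$ ($p = - \frac{2}{5} + \frac{\left(5 + 3\right) + 5}{5} = - \frac{2}{5} + \frac{8 + 5}{5} = - \frac{2}{5} + \frac{1}{5} \cdot 13 = - \frac{2}{5} + \frac{13}{5} = \frac{11}{5} \approx 2.2$)
$c{\left(V,k \right)} = 0$
$S{\left(q,E \right)} = -5 + E$ ($S{\left(q,E \right)} = -5 + \left(E + 0\right) = -5 + E$)
$d = \frac{1}{6104} \approx 0.00016383$
$\frac{3458 + d}{-1803 + S{\left(13,-49 \right)}} = \frac{3458 + \frac{1}{6104}}{-1803 - 54} = \frac{21107633}{6104 \left(-1803 - 54\right)} = \frac{21107633}{6104 \left(-1857\right)} = \frac{21107633}{6104} \left(- \frac{1}{1857}\right) = - \frac{21107633}{11335128}$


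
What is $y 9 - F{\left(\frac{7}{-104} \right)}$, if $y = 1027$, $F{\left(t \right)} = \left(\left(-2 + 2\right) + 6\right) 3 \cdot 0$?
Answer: $9243$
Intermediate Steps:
$F{\left(t \right)} = 0$ ($F{\left(t \right)} = \left(0 + 6\right) 3 \cdot 0 = 6 \cdot 3 \cdot 0 = 18 \cdot 0 = 0$)
$y 9 - F{\left(\frac{7}{-104} \right)} = 1027 \cdot 9 - 0 = 9243 + 0 = 9243$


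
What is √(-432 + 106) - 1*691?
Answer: -691 + I*√326 ≈ -691.0 + 18.055*I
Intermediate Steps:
√(-432 + 106) - 1*691 = √(-326) - 691 = I*√326 - 691 = -691 + I*√326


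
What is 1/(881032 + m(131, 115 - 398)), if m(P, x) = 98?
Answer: 1/881130 ≈ 1.1349e-6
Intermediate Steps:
1/(881032 + m(131, 115 - 398)) = 1/(881032 + 98) = 1/881130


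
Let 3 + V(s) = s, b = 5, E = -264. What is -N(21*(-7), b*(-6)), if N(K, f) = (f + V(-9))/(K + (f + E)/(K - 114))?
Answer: -522/1813 ≈ -0.28792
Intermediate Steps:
V(s) = -3 + s
N(K, f) = (-12 + f)/(K + (-264 + f)/(-114 + K)) (N(K, f) = (f + (-3 - 9))/(K + (f - 264)/(K - 114)) = (f - 12)/(K + (-264 + f)/(-114 + K)) = (-12 + f)/(K + (-264 + f)/(-114 + K)))
-N(21*(-7), b*(-6)) = -(1368 - 570*(-6) - 252*(-7) + (21*(-7))*(5*(-6)))/(-264 + 5*(-6) + (21*(-7))**2 - 2394*(-7)) = -(1368 - 114*(-30) - 12*(-147) - 147*(-30))/(-264 - 30 + (-147)**2 - 114*(-147)) = -(1368 + 3420 + 1764 + 4410)/(-264 - 30 + 21609 + 16758) = -10962/38073 = -1*522/1813 = -522/1813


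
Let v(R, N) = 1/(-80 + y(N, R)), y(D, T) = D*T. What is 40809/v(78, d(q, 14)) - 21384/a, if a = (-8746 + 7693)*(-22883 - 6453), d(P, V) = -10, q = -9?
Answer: -1673049021573/47671 ≈ -3.5096e+7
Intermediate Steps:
a = 30890808 (a = -1053*(-29336) = 30890808)
v(R, N) = 1/(-80 + N*R)
40809/v(78, d(q, 14)) - 21384/a = 40809/(1/(-80 - 10*78)) - 21384/30890808 = 40809/(1/(-80 - 780)) - 21384*1/30890808 = 40809/(1/(-860)) - 33/47671 = 40809/(-1/860) - 33/47671 = 40809*(-860) - 33/47671 = -35095740 - 33/47671 = -1673049021573/47671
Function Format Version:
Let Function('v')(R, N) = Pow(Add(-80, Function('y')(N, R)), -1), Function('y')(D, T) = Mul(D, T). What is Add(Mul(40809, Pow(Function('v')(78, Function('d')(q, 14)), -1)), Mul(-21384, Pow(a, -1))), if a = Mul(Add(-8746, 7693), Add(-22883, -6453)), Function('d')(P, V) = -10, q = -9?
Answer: Rational(-1673049021573, 47671) ≈ -3.5096e+7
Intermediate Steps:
a = 30890808 (a = Mul(-1053, -29336) = 30890808)
Function('v')(R, N) = Pow(Add(-80, Mul(N, R)), -1)
Add(Mul(40809, Pow(Function('v')(78, Function('d')(q, 14)), -1)), Mul(-21384, Pow(a, -1))) = Add(Mul(40809, Pow(Pow(Add(-80, Mul(-10, 78)), -1), -1)), Mul(-21384, Pow(30890808, -1))) = Add(Mul(40809, Pow(Pow(Add(-80, -780), -1), -1)), Mul(-21384, Rational(1, 30890808))) = Add(Mul(40809, Pow(Pow(-860, -1), -1)), Rational(-33, 47671)) = Add(Mul(40809, Pow(Rational(-1, 860), -1)), Rational(-33, 47671)) = Add(Mul(40809, -860), Rational(-33, 47671)) = Add(-35095740, Rational(-33, 47671)) = Rational(-1673049021573, 47671)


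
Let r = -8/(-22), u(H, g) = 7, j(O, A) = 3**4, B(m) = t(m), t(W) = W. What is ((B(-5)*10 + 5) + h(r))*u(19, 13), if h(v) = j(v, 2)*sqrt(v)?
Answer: -315 + 1134*sqrt(11)/11 ≈ 26.914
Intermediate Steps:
B(m) = m
j(O, A) = 81
r = 4/11 (r = -8*(-1/22) = 4/11 ≈ 0.36364)
h(v) = 81*sqrt(v)
((B(-5)*10 + 5) + h(r))*u(19, 13) = ((-5*10 + 5) + 81*sqrt(4/11))*7 = ((-50 + 5) + 81*(2*sqrt(11)/11))*7 = (-45 + 162*sqrt(11)/11)*7 = -315 + 1134*sqrt(11)/11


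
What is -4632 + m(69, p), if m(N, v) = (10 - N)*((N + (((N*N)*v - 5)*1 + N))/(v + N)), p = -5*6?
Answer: 8238475/39 ≈ 2.1124e+5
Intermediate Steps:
p = -30
m(N, v) = (10 - N)*(-5 + 2*N + v*N²)/(N + v) (m(N, v) = (10 - N)*((N + ((N²*v - 5)*1 + N))/(N + v)) = (10 - N)*((N + ((v*N² - 5)*1 + N))/(N + v)) = (10 - N)*((N + ((-5 + v*N²)*1 + N))/(N + v)) = (10 - N)*((N + ((-5 + v*N²) + N))/(N + v)) = (10 - N)*((N + (-5 + N + v*N²))/(N + v)) = (10 - N)*((-5 + 2*N + v*N²)/(N + v)) = (10 - N)*(-5 + 2*N + v*N²)/(N + v))
-4632 + m(69, p) = -4632 + (-50 - 2*69² + 25*69 - 1*(-30)*69³ + 10*(-30)*69²)/(69 - 30) = -4632 + (-50 - 2*4761 + 1725 - 1*(-30)*328509 + 10*(-30)*4761)/39 = -4632 + (-50 - 9522 + 1725 + 9855270 - 1428300)/39 = -4632 + (1/39)*8419123 = -4632 + 8419123/39 = 8238475/39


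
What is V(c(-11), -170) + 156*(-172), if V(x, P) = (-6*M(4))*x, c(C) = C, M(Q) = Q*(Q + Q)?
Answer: -24720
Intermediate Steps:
M(Q) = 2*Q² (M(Q) = Q*(2*Q) = 2*Q²)
V(x, P) = -192*x (V(x, P) = (-12*4²)*x = (-12*16)*x = (-6*32)*x = -192*x)
V(c(-11), -170) + 156*(-172) = -192*(-11) + 156*(-172) = 2112 - 26832 = -24720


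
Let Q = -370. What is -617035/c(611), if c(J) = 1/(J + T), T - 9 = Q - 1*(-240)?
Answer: -302347150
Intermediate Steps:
T = -121 (T = 9 + (-370 - 1*(-240)) = 9 + (-370 + 240) = 9 - 130 = -121)
c(J) = 1/(-121 + J) (c(J) = 1/(J - 121) = 1/(-121 + J))
-617035/c(611) = -617035/(1/(-121 + 611)) = -617035/(1/490) = -617035/1/490 = -617035*490 = -302347150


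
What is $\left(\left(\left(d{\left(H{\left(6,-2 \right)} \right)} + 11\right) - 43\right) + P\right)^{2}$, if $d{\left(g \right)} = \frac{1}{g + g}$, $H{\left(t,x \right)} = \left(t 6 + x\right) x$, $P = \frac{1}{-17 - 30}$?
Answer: $\frac{41913144529}{40857664} \approx 1025.8$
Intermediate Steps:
$P = - \frac{1}{47}$ ($P = \frac{1}{-47} = - \frac{1}{47} \approx -0.021277$)
$H{\left(t,x \right)} = x \left(x + 6 t\right)$ ($H{\left(t,x \right)} = \left(6 t + x\right) x = \left(x + 6 t\right) x = x \left(x + 6 t\right)$)
$d{\left(g \right)} = \frac{1}{2 g}$
$\left(\left(\left(d{\left(H{\left(6,-2 \right)} \right)} + 11\right) - 43\right) + P\right)^{2} = \left(\left(\left(\frac{1}{2 \left(- 2 \left(-2 + 6 \cdot 6\right)\right)} + 11\right) - 43\right) - \frac{1}{47}\right)^{2} = \left(\left(\left(\frac{1}{2 \left(- 2 \left(-2 + 36\right)\right)} + 11\right) - 43\right) - \frac{1}{47}\right)^{2} = \left(\left(\left(\frac{1}{2 \left(\left(-2\right) 34\right)} + 11\right) - 43\right) - \frac{1}{47}\right)^{2} = \left(\left(\left(\frac{1}{2 \left(-68\right)} + 11\right) - 43\right) - \frac{1}{47}\right)^{2} = \left(\left(\left(\frac{1}{2} \left(- \frac{1}{68}\right) + 11\right) - 43\right) - \frac{1}{47}\right)^{2} = \left(\left(\left(- \frac{1}{136} + 11\right) - 43\right) - \frac{1}{47}\right)^{2} = \left(\left(\frac{1495}{136} - 43\right) - \frac{1}{47}\right)^{2} = \left(- \frac{4353}{136} - \frac{1}{47}\right)^{2} = \left(- \frac{204727}{6392}\right)^{2} = \frac{41913144529}{40857664}$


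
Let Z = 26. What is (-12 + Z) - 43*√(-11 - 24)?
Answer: 14 - 43*I*√35 ≈ 14.0 - 254.39*I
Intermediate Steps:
(-12 + Z) - 43*√(-11 - 24) = (-12 + 26) - 43*√(-11 - 24) = 14 - 43*I*√35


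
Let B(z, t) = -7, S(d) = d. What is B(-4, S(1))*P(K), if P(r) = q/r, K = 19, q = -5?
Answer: 35/19 ≈ 1.8421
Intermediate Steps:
P(r) = -5/r
B(-4, S(1))*P(K) = -(-35)/19 = -7*(-5/19) = 35/19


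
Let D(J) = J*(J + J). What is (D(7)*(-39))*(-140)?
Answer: 535080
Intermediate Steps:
D(J) = 2*J² (D(J) = J*(2*J) = 2*J²)
(D(7)*(-39))*(-140) = ((2*7²)*(-39))*(-140) = ((2*49)*(-39))*(-140) = (98*(-39))*(-140) = -3822*(-140) = 535080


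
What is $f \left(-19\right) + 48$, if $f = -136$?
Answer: $2632$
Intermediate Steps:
$f \left(-19\right) + 48 = \left(-136\right) \left(-19\right) + 48 = 2584 + 48 = 2632$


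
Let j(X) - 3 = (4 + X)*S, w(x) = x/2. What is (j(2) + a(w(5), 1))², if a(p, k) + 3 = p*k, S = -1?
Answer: 49/4 ≈ 12.250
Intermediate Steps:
w(x) = x/2 (w(x) = x*(½) = x/2)
a(p, k) = -3 + k*p (a(p, k) = -3 + p*k = -3 + k*p)
j(X) = -1 - X (j(X) = 3 + (4 + X)*(-1) = 3 + (-4 - X) = -1 - X)
(j(2) + a(w(5), 1))² = ((-1 - 1*2) + (-3 + 1*((½)*5)))² = ((-1 - 2) + (-3 + 1*(5/2)))² = (-3 + (-3 + 5/2))² = (-3 - ½)² = (-7/2)² = 49/4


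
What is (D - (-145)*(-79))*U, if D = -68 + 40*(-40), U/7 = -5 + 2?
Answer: 275583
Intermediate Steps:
U = -21 (U = 7*(-5 + 2) = 7*(-3) = -21)
D = -1668 (D = -68 - 1600 = -1668)
(D - (-145)*(-79))*U = (-1668 - (-145)*(-79))*(-21) = (-1668 - 1*11455)*(-21) = (-1668 - 11455)*(-21) = -13123*(-21) = 275583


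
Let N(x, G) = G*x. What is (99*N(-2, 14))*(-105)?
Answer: 291060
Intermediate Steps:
(99*N(-2, 14))*(-105) = (99*(14*(-2)))*(-105) = (99*(-28))*(-105) = -2772*(-105) = 291060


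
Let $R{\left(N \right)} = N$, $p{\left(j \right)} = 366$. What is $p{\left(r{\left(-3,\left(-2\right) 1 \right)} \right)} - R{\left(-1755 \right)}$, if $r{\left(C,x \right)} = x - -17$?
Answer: $2121$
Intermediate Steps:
$r{\left(C,x \right)} = 17 + x$ ($r{\left(C,x \right)} = x + 17 = 17 + x$)
$p{\left(r{\left(-3,\left(-2\right) 1 \right)} \right)} - R{\left(-1755 \right)} = 366 - -1755 = 366 + 1755 = 2121$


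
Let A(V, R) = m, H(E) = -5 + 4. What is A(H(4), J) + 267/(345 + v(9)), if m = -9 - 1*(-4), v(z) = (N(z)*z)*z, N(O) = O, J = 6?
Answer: -1701/358 ≈ -4.7514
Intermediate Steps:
v(z) = z³ (v(z) = (z*z)*z = z²*z = z³)
H(E) = -1
m = -5 (m = -9 + 4 = -5)
A(V, R) = -5
A(H(4), J) + 267/(345 + v(9)) = -5 + 267/(345 + 9³) = -5 + 267/(345 + 729) = -5 + 267/1074 = -5 + 267*(1/1074) = -5 + 89/358 = -1701/358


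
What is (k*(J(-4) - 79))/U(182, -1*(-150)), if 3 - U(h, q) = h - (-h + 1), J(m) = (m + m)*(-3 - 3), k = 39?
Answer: 403/120 ≈ 3.3583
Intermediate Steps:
J(m) = -12*m (J(m) = (2*m)*(-6) = -12*m)
U(h, q) = 4 - 2*h (U(h, q) = 3 - (h - (-h + 1)) = 3 - (h - (1 - h)) = 3 - (h + (-1 + h)) = 3 - (-1 + 2*h) = 3 + (1 - 2*h) = 4 - 2*h)
(k*(J(-4) - 79))/U(182, -1*(-150)) = (39*(-12*(-4) - 79))/(4 - 2*182) = (39*(48 - 79))/(4 - 364) = (39*(-31))/(-360) = -1209*(-1/360) = 403/120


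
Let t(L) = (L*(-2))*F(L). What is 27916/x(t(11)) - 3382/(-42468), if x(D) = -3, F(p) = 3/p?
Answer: -197587757/21234 ≈ -9305.3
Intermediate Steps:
t(L) = -6 (t(L) = (L*(-2))*(3/L) = (-2*L)*(3/L) = -6)
27916/x(t(11)) - 3382/(-42468) = 27916/(-3) - 3382/(-42468) = 27916*(-⅓) - 3382*(-1/42468) = -27916/3 + 1691/21234 = -197587757/21234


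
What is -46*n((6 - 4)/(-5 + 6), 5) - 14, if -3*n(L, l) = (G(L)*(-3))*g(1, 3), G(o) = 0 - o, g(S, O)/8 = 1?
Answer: 722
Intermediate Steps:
g(S, O) = 8 (g(S, O) = 8*1 = 8)
G(o) = -o
n(L, l) = -8*L (n(L, l) = --L*(-3)*8/3 = -3*L*8/3 = -8*L)
-46*n((6 - 4)/(-5 + 6), 5) - 14 = -(-368)*(6 - 4)/(-5 + 6) - 14 = -(-368)*2/1 - 14 = -(-368)*2*1 - 14 = -(-368)*2 - 14 = -46*(-16) - 14 = 736 - 14 = 722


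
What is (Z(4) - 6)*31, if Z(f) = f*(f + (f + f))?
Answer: 1302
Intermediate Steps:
Z(f) = 3*f² (Z(f) = f*(f + 2*f) = f*(3*f) = 3*f²)
(Z(4) - 6)*31 = (3*4² - 6)*31 = (3*16 - 6)*31 = (48 - 6)*31 = 42*31 = 1302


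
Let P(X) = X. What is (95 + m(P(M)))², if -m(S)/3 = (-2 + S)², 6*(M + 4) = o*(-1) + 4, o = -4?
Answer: 7921/9 ≈ 880.11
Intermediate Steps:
M = -8/3 (M = -4 + (-4*(-1) + 4)/6 = -4 + (4 + 4)/6 = -4 + (⅙)*8 = -4 + 4/3 = -8/3 ≈ -2.6667)
m(S) = -3*(-2 + S)²
(95 + m(P(M)))² = (95 - 3*(-2 - 8/3)²)² = (95 - 3*(-14/3)²)² = (95 - 3*196/9)² = (95 - 196/3)² = (89/3)² = 7921/9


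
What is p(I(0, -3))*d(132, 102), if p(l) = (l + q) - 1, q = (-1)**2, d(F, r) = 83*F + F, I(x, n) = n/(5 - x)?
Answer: -33264/5 ≈ -6652.8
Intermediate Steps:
d(F, r) = 84*F
q = 1
p(l) = l (p(l) = (l + 1) - 1 = (1 + l) - 1 = l)
p(I(0, -3))*d(132, 102) = (-1*(-3)/(-5 + 0))*(84*132) = -1*(-3)/(-5)*11088 = -1*(-3)*(-1/5)*11088 = -3/5*11088 = -33264/5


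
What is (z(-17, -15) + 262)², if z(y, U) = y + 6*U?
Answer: 24025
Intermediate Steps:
(z(-17, -15) + 262)² = ((-17 + 6*(-15)) + 262)² = ((-17 - 90) + 262)² = (-107 + 262)² = 155² = 24025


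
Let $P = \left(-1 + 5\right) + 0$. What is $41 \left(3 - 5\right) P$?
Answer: $-328$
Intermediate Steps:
$P = 4$ ($P = 4 + 0 = 4$)
$41 \left(3 - 5\right) P = 41 \left(3 - 5\right) 4 = 41 \left(\left(-2\right) 4\right) = 41 \left(-8\right) = -328$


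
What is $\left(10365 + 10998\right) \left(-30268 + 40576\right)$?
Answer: $220209804$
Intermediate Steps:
$\left(10365 + 10998\right) \left(-30268 + 40576\right) = 21363 \cdot 10308 = 220209804$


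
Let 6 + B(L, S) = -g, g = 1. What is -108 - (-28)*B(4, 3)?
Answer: -304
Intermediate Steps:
B(L, S) = -7 (B(L, S) = -6 - 1*1 = -6 - 1 = -7)
-108 - (-28)*B(4, 3) = -108 - (-28)*(-7) = -108 - 1*196 = -108 - 196 = -304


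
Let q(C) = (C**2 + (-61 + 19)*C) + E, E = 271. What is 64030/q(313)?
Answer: 32015/42547 ≈ 0.75246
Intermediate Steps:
q(C) = 271 + C**2 - 42*C (q(C) = (C**2 + (-61 + 19)*C) + 271 = (C**2 - 42*C) + 271 = 271 + C**2 - 42*C)
64030/q(313) = 64030/(271 + 313**2 - 42*313) = 64030/(271 + 97969 - 13146) = 64030/85094 = 64030*(1/85094) = 32015/42547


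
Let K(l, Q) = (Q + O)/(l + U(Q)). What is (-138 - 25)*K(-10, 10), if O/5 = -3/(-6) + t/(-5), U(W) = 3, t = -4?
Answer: 5379/14 ≈ 384.21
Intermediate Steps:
O = 13/2 (O = 5*(-3/(-6) - 4/(-5)) = 5*(-3*(-⅙) - 4*(-⅕)) = 5*(½ + ⅘) = 5*(13/10) = 13/2 ≈ 6.5000)
K(l, Q) = (13/2 + Q)/(3 + l) (K(l, Q) = (Q + 13/2)/(l + 3) = (13/2 + Q)/(3 + l))
(-138 - 25)*K(-10, 10) = (-138 - 25)*((13/2 + 10)/(3 - 10)) = -163*33/((-7)*2) = -(-163)*33/(7*2) = -163*(-33/14) = 5379/14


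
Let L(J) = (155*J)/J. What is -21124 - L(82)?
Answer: -21279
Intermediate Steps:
L(J) = 155
-21124 - L(82) = -21124 - 1*155 = -21124 - 155 = -21279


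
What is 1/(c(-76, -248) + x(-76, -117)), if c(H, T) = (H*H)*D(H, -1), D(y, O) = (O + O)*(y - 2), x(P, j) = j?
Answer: 1/900939 ≈ 1.1100e-6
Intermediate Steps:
D(y, O) = 2*O*(-2 + y) (D(y, O) = (2*O)*(-2 + y) = 2*O*(-2 + y))
c(H, T) = H**2*(4 - 2*H) (c(H, T) = (H*H)*(2*(-1)*(-2 + H)) = H**2*(4 - 2*H))
1/(c(-76, -248) + x(-76, -117)) = 1/(2*(-76)**2*(2 - 1*(-76)) - 117) = 1/(2*5776*(2 + 76) - 117) = 1/(2*5776*78 - 117) = 1/(901056 - 117) = 1/900939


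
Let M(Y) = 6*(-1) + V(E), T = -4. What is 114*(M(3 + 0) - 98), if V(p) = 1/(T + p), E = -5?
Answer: -35606/3 ≈ -11869.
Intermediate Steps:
V(p) = 1/(-4 + p)
M(Y) = -55/9 (M(Y) = 6*(-1) + 1/(-4 - 5) = -6 + 1/(-9) = -6 - 1/9 = -55/9)
114*(M(3 + 0) - 98) = 114*(-55/9 - 98) = 114*(-937/9) = -35606/3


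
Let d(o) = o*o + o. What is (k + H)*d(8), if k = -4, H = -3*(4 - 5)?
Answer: -72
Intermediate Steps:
H = 3 (H = -3*(-1) = 3)
d(o) = o + o² (d(o) = o² + o = o + o²)
(k + H)*d(8) = (-4 + 3)*(8*(1 + 8)) = -8*9 = -1*72 = -72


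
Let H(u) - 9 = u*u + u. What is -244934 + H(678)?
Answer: 215437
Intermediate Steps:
H(u) = 9 + u + u² (H(u) = 9 + (u*u + u) = 9 + (u² + u) = 9 + (u + u²) = 9 + u + u²)
-244934 + H(678) = -244934 + (9 + 678 + 678²) = -244934 + (9 + 678 + 459684) = -244934 + 460371 = 215437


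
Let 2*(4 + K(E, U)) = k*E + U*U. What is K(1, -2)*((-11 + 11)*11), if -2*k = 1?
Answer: 0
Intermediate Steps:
k = -1/2 (k = -1/2*1 = -1/2 ≈ -0.50000)
K(E, U) = -4 + U**2/2 - E/4 (K(E, U) = -4 + (-E/2 + U*U)/2 = -4 + (-E/2 + U**2)/2 = -4 + (U**2 - E/2)/2 = -4 + (U**2/2 - E/4) = -4 + U**2/2 - E/4)
K(1, -2)*((-11 + 11)*11) = (-4 + (1/2)*(-2)**2 - 1/4*1)*((-11 + 11)*11) = (-4 + (1/2)*4 - 1/4)*(0*11) = (-4 + 2 - 1/4)*0 = -9/4*0 = 0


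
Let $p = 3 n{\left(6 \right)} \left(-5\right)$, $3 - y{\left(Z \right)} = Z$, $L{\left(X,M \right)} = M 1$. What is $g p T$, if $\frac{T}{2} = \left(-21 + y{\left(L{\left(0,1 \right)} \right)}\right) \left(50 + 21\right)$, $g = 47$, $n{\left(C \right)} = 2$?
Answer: $3804180$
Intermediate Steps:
$L{\left(X,M \right)} = M$
$y{\left(Z \right)} = 3 - Z$
$p = -30$ ($p = 3 \cdot 2 \left(-5\right) = 6 \left(-5\right) = -30$)
$T = -2698$ ($T = 2 \left(-21 + \left(3 - 1\right)\right) \left(50 + 21\right) = 2 \left(-21 + \left(3 - 1\right)\right) 71 = 2 \left(-21 + 2\right) 71 = 2 \left(\left(-19\right) 71\right) = 2 \left(-1349\right) = -2698$)
$g p T = 47 \left(-30\right) \left(-2698\right) = \left(-1410\right) \left(-2698\right) = 3804180$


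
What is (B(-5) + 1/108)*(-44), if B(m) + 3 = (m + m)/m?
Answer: 1177/27 ≈ 43.593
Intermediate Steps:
B(m) = -1 (B(m) = -3 + (m + m)/m = -3 + (2*m)/m = -3 + 2 = -1)
(B(-5) + 1/108)*(-44) = (-1 + 1/108)*(-44) = -107/108*(-44) = 1177/27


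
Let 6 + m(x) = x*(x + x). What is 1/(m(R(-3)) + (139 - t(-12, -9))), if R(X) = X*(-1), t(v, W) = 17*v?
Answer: 1/355 ≈ 0.0028169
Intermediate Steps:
R(X) = -X
m(x) = -6 + 2*x**2 (m(x) = -6 + x*(x + x) = -6 + x*(2*x) = -6 + 2*x**2)
1/(m(R(-3)) + (139 - t(-12, -9))) = 1/((-6 + 2*(-1*(-3))**2) + (139 - 17*(-12))) = 1/((-6 + 2*3**2) + (139 - 1*(-204))) = 1/((-6 + 2*9) + (139 + 204)) = 1/((-6 + 18) + 343) = 1/(12 + 343) = 1/355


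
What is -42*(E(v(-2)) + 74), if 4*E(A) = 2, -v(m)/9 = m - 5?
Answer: -3129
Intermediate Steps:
v(m) = 45 - 9*m (v(m) = -9*(m - 5) = -9*(-5 + m) = 45 - 9*m)
E(A) = ½ (E(A) = (¼)*2 = ½)
-42*(E(v(-2)) + 74) = -42*(½ + 74) = -42*149/2 = -3129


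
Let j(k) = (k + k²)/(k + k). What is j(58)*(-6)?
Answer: -177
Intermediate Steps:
j(k) = (k + k²)/(2*k) (j(k) = (k + k²)/((2*k)) = (k + k²)*(1/(2*k)) = (k + k²)/(2*k))
j(58)*(-6) = (½ + (½)*58)*(-6) = (½ + 29)*(-6) = (59/2)*(-6) = -177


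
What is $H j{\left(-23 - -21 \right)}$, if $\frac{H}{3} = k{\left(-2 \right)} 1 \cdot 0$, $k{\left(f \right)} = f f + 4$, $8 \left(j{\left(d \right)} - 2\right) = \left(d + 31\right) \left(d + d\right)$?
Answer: $0$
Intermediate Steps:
$j{\left(d \right)} = 2 + \frac{d \left(31 + d\right)}{4}$ ($j{\left(d \right)} = 2 + \frac{\left(d + 31\right) \left(d + d\right)}{8} = 2 + \frac{\left(31 + d\right) 2 d}{8} = 2 + \frac{2 d \left(31 + d\right)}{8} = 2 + \frac{d \left(31 + d\right)}{4}$)
$k{\left(f \right)} = 4 + f^{2}$ ($k{\left(f \right)} = f^{2} + 4 = 4 + f^{2}$)
$H = 0$ ($H = 3 \left(4 + \left(-2\right)^{2}\right) 1 \cdot 0 = 3 \left(4 + 4\right) 1 \cdot 0 = 3 \cdot 8 \cdot 1 \cdot 0 = 3 \cdot 8 \cdot 0 = 3 \cdot 0 = 0$)
$H j{\left(-23 - -21 \right)} = 0 \left(2 + \frac{\left(-23 - -21\right)^{2}}{4} + \frac{31 \left(-23 - -21\right)}{4}\right) = 0 \left(2 + \frac{\left(-23 + 21\right)^{2}}{4} + \frac{31 \left(-23 + 21\right)}{4}\right) = 0 \left(2 + \frac{\left(-2\right)^{2}}{4} + \frac{31}{4} \left(-2\right)\right) = 0 \left(2 + \frac{1}{4} \cdot 4 - \frac{31}{2}\right) = 0 \left(2 + 1 - \frac{31}{2}\right) = 0 \left(- \frac{25}{2}\right) = 0$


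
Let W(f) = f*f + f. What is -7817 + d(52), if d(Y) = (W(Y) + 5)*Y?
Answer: 135755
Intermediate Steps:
W(f) = f + f² (W(f) = f² + f = f + f²)
d(Y) = Y*(5 + Y*(1 + Y)) (d(Y) = (Y*(1 + Y) + 5)*Y = (5 + Y*(1 + Y))*Y = Y*(5 + Y*(1 + Y)))
-7817 + d(52) = -7817 + 52*(5 + 52*(1 + 52)) = -7817 + 52*(5 + 52*53) = -7817 + 52*(5 + 2756) = -7817 + 52*2761 = -7817 + 143572 = 135755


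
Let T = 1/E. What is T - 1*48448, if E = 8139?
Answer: -394318271/8139 ≈ -48448.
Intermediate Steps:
T = 1/8139 ≈ 0.00012287
T - 1*48448 = 1/8139 - 1*48448 = 1/8139 - 48448 = -394318271/8139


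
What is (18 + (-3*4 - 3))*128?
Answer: 384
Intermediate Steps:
(18 + (-3*4 - 3))*128 = (18 + (-12 - 3))*128 = (18 - 15)*128 = 3*128 = 384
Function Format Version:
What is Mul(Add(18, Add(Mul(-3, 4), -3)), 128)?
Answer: 384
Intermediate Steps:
Mul(Add(18, Add(Mul(-3, 4), -3)), 128) = Mul(Add(18, Add(-12, -3)), 128) = Mul(Add(18, -15), 128) = Mul(3, 128) = 384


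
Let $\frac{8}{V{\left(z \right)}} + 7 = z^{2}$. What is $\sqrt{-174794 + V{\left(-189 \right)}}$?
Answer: $\frac{i \sqrt{55736990779078}}{17857} \approx 418.08 i$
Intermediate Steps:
$V{\left(z \right)} = \frac{8}{-7 + z^{2}}$
$\sqrt{-174794 + V{\left(-189 \right)}} = \sqrt{-174794 + \frac{8}{-7 + \left(-189\right)^{2}}} = \sqrt{-174794 + \frac{8}{-7 + 35721}} = \sqrt{-174794 + \frac{8}{35714}} = \sqrt{-174794 + 8 \cdot \frac{1}{35714}} = \sqrt{-174794 + \frac{4}{17857}} = \sqrt{- \frac{3121296454}{17857}} = \frac{i \sqrt{55736990779078}}{17857}$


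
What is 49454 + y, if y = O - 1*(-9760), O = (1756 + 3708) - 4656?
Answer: 60022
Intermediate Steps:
O = 808 (O = 5464 - 4656 = 808)
y = 10568 (y = 808 - 1*(-9760) = 808 + 9760 = 10568)
49454 + y = 49454 + 10568 = 60022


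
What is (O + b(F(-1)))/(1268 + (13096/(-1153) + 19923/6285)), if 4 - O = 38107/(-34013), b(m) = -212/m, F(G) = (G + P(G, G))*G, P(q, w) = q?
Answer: -8288229587165/103505617873329 ≈ -0.080075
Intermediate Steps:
F(G) = 2*G² (F(G) = (G + G)*G = (2*G)*G = 2*G²)
O = 174159/34013 (O = 4 - 38107/(-34013) = 4 - 38107*(-1)/34013 = 4 - 1*(-38107/34013) = 4 + 38107/34013 = 174159/34013 ≈ 5.1204)
(O + b(F(-1)))/(1268 + (13096/(-1153) + 19923/6285)) = (174159/34013 - 212/(2*(-1)²))/(1268 + (13096/(-1153) + 19923/6285)) = (174159/34013 - 212/(2*1))/(1268 + (13096*(-1/1153) + 19923*(1/6285))) = (174159/34013 - 212/2)/(1268 + (-13096/1153 + 6641/2095)) = (174159/34013 - 212*½)/(1268 - 19779047/2415535) = (174159/34013 - 106)/(3043119333/2415535) = -3431219/34013*2415535/3043119333 = -8288229587165/103505617873329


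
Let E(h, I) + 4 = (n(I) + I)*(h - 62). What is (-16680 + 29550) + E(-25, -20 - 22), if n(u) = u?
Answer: 20174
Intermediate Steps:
E(h, I) = -4 + 2*I*(-62 + h) (E(h, I) = -4 + (I + I)*(h - 62) = -4 + (2*I)*(-62 + h) = -4 + 2*I*(-62 + h))
(-16680 + 29550) + E(-25, -20 - 22) = (-16680 + 29550) + (-4 - 124*(-20 - 22) + 2*(-20 - 22)*(-25)) = 12870 + (-4 - 124*(-42) + 2*(-42)*(-25)) = 12870 + (-4 + 5208 + 2100) = 12870 + 7304 = 20174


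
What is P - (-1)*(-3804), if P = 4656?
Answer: 852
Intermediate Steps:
P - (-1)*(-3804) = 4656 - (-1)*(-3804) = 4656 - 1*3804 = 4656 - 3804 = 852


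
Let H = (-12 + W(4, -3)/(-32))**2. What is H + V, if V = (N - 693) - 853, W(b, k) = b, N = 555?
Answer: -54015/64 ≈ -843.98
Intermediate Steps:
H = 9409/64 (H = (-12 + 4/(-32))**2 = (-12 + 4*(-1/32))**2 = (-12 - 1/8)**2 = (-97/8)**2 = 9409/64 ≈ 147.02)
V = -991 (V = (555 - 693) - 853 = -138 - 853 = -991)
H + V = 9409/64 - 991 = -54015/64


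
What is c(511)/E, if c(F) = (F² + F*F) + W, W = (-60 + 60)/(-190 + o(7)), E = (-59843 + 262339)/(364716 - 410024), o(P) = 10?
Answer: -422531081/3616 ≈ -1.1685e+5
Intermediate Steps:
E = -50624/11327 (E = 202496/(-45308) = 202496*(-1/45308) = -50624/11327 ≈ -4.4693)
W = 0 (W = (-60 + 60)/(-190 + 10) = 0/(-180) = 0*(-1/180) = 0)
c(F) = 2*F² (c(F) = (F² + F*F) + 0 = (F² + F²) + 0 = 2*F² + 0 = 2*F²)
c(511)/E = (2*511²)/(-50624/11327) = (2*261121)*(-11327/50624) = 522242*(-11327/50624) = -422531081/3616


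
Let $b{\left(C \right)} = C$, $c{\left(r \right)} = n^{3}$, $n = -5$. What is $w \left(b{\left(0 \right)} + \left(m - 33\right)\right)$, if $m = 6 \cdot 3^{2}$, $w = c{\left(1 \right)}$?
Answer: $-2625$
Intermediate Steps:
$c{\left(r \right)} = -125$ ($c{\left(r \right)} = \left(-5\right)^{3} = -125$)
$w = -125$
$m = 54$ ($m = 6 \cdot 9 = 54$)
$w \left(b{\left(0 \right)} + \left(m - 33\right)\right) = - 125 \left(0 + \left(54 - 33\right)\right) = - 125 \left(0 + 21\right) = \left(-125\right) 21 = -2625$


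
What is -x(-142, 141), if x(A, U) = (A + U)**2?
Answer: -1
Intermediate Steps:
-x(-142, 141) = -(-142 + 141)**2 = -1*(-1)**2 = -1*1 = -1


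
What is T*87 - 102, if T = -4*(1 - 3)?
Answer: 594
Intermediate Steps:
T = 8 (T = -4*(-2) = 8)
T*87 - 102 = 8*87 - 102 = 696 - 102 = 594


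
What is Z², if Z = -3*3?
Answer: 81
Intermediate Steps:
Z = -9
Z² = (-9)² = 81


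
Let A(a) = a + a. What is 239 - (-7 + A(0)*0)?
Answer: 246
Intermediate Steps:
A(a) = 2*a
239 - (-7 + A(0)*0) = 239 - (-7 + (2*0)*0) = 239 - (-7 + 0*0) = 239 - (-7 + 0) = 239 - 1*(-7) = 239 + 7 = 246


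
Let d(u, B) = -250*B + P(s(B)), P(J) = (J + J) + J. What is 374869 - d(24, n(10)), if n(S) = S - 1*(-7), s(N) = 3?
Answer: 379110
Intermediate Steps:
P(J) = 3*J (P(J) = 2*J + J = 3*J)
n(S) = 7 + S (n(S) = S + 7 = 7 + S)
d(u, B) = 9 - 250*B (d(u, B) = -250*B + 3*3 = -250*B + 9 = 9 - 250*B)
374869 - d(24, n(10)) = 374869 - (9 - 250*(7 + 10)) = 374869 - (9 - 250*17) = 374869 - (9 - 4250) = 374869 - 1*(-4241) = 374869 + 4241 = 379110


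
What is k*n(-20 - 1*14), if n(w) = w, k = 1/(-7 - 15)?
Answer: 17/11 ≈ 1.5455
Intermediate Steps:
k = -1/22 (k = 1/(-22) = -1/22 ≈ -0.045455)
k*n(-20 - 1*14) = -(-20 - 1*14)/22 = -(-20 - 14)/22 = -1/22*(-34) = 17/11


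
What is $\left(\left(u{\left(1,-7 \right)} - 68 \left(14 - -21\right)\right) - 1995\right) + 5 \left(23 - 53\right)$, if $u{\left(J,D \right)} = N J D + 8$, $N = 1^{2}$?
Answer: $-4524$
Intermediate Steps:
$N = 1$
$u{\left(J,D \right)} = 8 + D J$ ($u{\left(J,D \right)} = 1 J D + 8 = J D + 8 = D J + 8 = 8 + D J$)
$\left(\left(u{\left(1,-7 \right)} - 68 \left(14 - -21\right)\right) - 1995\right) + 5 \left(23 - 53\right) = \left(\left(\left(8 - 7\right) - 68 \left(14 - -21\right)\right) - 1995\right) + 5 \left(23 - 53\right) = \left(\left(\left(8 - 7\right) - 68 \left(14 + 21\right)\right) - 1995\right) + 5 \left(-30\right) = \left(\left(1 - 2380\right) - 1995\right) - 150 = \left(-2379 - 1995\right) - 150 = -4374 - 150 = -4524$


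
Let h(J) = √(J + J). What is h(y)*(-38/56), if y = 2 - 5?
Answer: -19*I*√6/28 ≈ -1.6622*I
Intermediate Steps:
y = -3
h(J) = √2*√J (h(J) = √(2*J) = √2*√J)
h(y)*(-38/56) = (√2*√(-3))*(-38/56) = (√2*(I*√3))*(-38*1/56) = (I*√6)*(-19/28) = -19*I*√6/28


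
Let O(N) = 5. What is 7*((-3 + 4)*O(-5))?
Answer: 35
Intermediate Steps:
7*((-3 + 4)*O(-5)) = 7*((-3 + 4)*5) = 7*(1*5) = 7*5 = 35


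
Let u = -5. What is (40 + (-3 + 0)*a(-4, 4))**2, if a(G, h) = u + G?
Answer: 4489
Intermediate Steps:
a(G, h) = -5 + G
(40 + (-3 + 0)*a(-4, 4))**2 = (40 + (-3 + 0)*(-5 - 4))**2 = (40 - 3*(-9))**2 = (40 + 27)**2 = 67**2 = 4489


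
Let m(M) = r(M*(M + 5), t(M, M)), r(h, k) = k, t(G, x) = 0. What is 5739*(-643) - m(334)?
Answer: -3690177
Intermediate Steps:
m(M) = 0
5739*(-643) - m(334) = 5739*(-643) - 1*0 = -3690177 + 0 = -3690177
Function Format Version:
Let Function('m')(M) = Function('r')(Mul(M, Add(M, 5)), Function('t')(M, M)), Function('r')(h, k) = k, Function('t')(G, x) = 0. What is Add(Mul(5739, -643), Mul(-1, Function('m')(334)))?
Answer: -3690177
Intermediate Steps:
Function('m')(M) = 0
Add(Mul(5739, -643), Mul(-1, Function('m')(334))) = Add(Mul(5739, -643), Mul(-1, 0)) = Add(-3690177, 0) = -3690177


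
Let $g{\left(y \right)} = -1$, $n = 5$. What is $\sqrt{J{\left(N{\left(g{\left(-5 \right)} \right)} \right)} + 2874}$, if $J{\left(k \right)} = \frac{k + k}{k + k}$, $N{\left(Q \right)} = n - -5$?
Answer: $5 \sqrt{115} \approx 53.619$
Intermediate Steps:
$N{\left(Q \right)} = 10$ ($N{\left(Q \right)} = 5 - -5 = 5 + 5 = 10$)
$J{\left(k \right)} = 1$ ($J{\left(k \right)} = \frac{2 k}{2 k} = 2 k \frac{1}{2 k} = 1$)
$\sqrt{J{\left(N{\left(g{\left(-5 \right)} \right)} \right)} + 2874} = \sqrt{1 + 2874} = \sqrt{2875} = 5 \sqrt{115}$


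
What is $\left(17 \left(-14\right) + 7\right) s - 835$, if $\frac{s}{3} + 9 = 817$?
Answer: $-560779$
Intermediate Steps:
$s = 2424$ ($s = -27 + 3 \cdot 817 = -27 + 2451 = 2424$)
$\left(17 \left(-14\right) + 7\right) s - 835 = \left(17 \left(-14\right) + 7\right) 2424 - 835 = \left(-238 + 7\right) 2424 - 835 = \left(-231\right) 2424 - 835 = -559944 - 835 = -560779$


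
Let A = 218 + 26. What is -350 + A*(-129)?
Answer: -31826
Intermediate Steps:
A = 244
-350 + A*(-129) = -350 + 244*(-129) = -350 - 31476 = -31826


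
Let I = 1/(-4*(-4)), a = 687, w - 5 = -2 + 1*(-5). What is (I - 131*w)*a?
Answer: 2880591/16 ≈ 1.8004e+5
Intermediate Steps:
w = -2 (w = 5 + (-2 + 1*(-5)) = 5 + (-2 - 5) = 5 - 7 = -2)
I = 1/16 ≈ 0.062500
(I - 131*w)*a = (1/16 - 131*(-2))*687 = (1/16 + 262)*687 = (4193/16)*687 = 2880591/16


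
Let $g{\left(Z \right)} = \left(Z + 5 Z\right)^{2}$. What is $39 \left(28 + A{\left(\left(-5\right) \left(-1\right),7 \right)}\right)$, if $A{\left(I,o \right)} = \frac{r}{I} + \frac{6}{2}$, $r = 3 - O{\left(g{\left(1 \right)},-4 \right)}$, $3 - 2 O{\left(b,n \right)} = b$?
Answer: $\frac{13611}{10} \approx 1361.1$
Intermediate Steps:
$g{\left(Z \right)} = 36 Z^{2}$ ($g{\left(Z \right)} = \left(6 Z\right)^{2} = 36 Z^{2}$)
$O{\left(b,n \right)} = \frac{3}{2} - \frac{b}{2}$
$r = \frac{39}{2}$ ($r = 3 - \left(\frac{3}{2} - \frac{36 \cdot 1^{2}}{2}\right) = 3 - \left(\frac{3}{2} - \frac{36 \cdot 1}{2}\right) = 3 - \left(\frac{3}{2} - 18\right) = 3 - - \frac{33}{2} = 3 + \frac{33}{2} = \frac{39}{2} \approx 19.5$)
$A{\left(I,o \right)} = 3 + \frac{39}{2 I}$ ($A{\left(I,o \right)} = \frac{39}{2 I} + \frac{6}{2} = \frac{39}{2 I} + 6 \cdot \frac{1}{2} = \frac{39}{2 I} + 3 = 3 + \frac{39}{2 I}$)
$39 \left(28 + A{\left(\left(-5\right) \left(-1\right),7 \right)}\right) = 39 \left(28 + \left(3 + \frac{39}{2 \left(\left(-5\right) \left(-1\right)\right)}\right)\right) = 39 \left(28 + \left(3 + \frac{39}{2 \cdot 5}\right)\right) = 39 \left(28 + \left(3 + \frac{39}{2} \cdot \frac{1}{5}\right)\right) = 39 \left(28 + \left(3 + \frac{39}{10}\right)\right) = 39 \left(28 + \frac{69}{10}\right) = 39 \cdot \frac{349}{10} = \frac{13611}{10}$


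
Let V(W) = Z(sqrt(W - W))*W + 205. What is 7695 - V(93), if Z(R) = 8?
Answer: 6746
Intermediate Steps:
V(W) = 205 + 8*W (V(W) = 8*W + 205 = 205 + 8*W)
7695 - V(93) = 7695 - (205 + 8*93) = 7695 - (205 + 744) = 7695 - 1*949 = 7695 - 949 = 6746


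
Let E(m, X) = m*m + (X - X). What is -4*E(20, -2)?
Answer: -1600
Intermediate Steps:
E(m, X) = m² (E(m, X) = m² + 0 = m²)
-4*E(20, -2) = -4*20² = -4*400 = -1600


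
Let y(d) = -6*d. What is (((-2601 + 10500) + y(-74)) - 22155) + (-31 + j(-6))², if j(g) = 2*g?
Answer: -11963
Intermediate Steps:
(((-2601 + 10500) + y(-74)) - 22155) + (-31 + j(-6))² = (((-2601 + 10500) - 6*(-74)) - 22155) + (-31 + 2*(-6))² = ((7899 + 444) - 22155) + (-31 - 12)² = (8343 - 22155) + (-43)² = -13812 + 1849 = -11963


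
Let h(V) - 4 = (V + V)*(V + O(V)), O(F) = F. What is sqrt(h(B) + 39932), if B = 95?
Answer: 2*sqrt(19009) ≈ 275.75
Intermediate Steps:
h(V) = 4 + 4*V**2 (h(V) = 4 + (V + V)*(V + V) = 4 + (2*V)*(2*V) = 4 + 4*V**2)
sqrt(h(B) + 39932) = sqrt((4 + 4*95**2) + 39932) = sqrt((4 + 4*9025) + 39932) = sqrt((4 + 36100) + 39932) = sqrt(36104 + 39932) = sqrt(76036) = 2*sqrt(19009)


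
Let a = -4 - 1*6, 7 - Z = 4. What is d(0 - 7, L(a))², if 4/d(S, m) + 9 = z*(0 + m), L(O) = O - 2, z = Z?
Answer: 16/2025 ≈ 0.0079012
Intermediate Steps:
Z = 3 (Z = 7 - 1*4 = 7 - 4 = 3)
z = 3
a = -10 (a = -4 - 6 = -10)
L(O) = -2 + O
d(S, m) = 4/(-9 + 3*m) (d(S, m) = 4/(-9 + 3*(0 + m)) = 4/(-9 + 3*m))
d(0 - 7, L(a))² = (4/(3*(-3 + (-2 - 10))))² = (4/(3*(-3 - 12)))² = ((4/3)/(-15))² = ((4/3)*(-1/15))² = (-4/45)² = 16/2025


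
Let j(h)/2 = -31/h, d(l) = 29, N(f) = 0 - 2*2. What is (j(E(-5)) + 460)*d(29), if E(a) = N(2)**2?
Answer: 105821/8 ≈ 13228.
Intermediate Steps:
N(f) = -4 (N(f) = 0 - 4 = -4)
E(a) = 16 (E(a) = (-4)**2 = 16)
j(h) = -62/h (j(h) = 2*(-31/h) = -62/h)
(j(E(-5)) + 460)*d(29) = (-62/16 + 460)*29 = (-62*1/16 + 460)*29 = (-31/8 + 460)*29 = (3649/8)*29 = 105821/8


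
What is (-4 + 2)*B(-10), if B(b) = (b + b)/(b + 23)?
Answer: 40/13 ≈ 3.0769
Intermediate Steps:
B(b) = 2*b/(23 + b) (B(b) = (2*b)/(23 + b) = 2*b/(23 + b))
(-4 + 2)*B(-10) = (-4 + 2)*(2*(-10)/(23 - 10)) = -4*(-10)/13 = -2*(-20/13) = 40/13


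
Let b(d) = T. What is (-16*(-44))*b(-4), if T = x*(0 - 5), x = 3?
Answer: -10560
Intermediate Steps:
T = -15 (T = 3*(0 - 5) = 3*(-5) = -15)
b(d) = -15
(-16*(-44))*b(-4) = -16*(-44)*(-15) = 704*(-15) = -10560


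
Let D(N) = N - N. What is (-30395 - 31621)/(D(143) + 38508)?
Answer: -5168/3209 ≈ -1.6105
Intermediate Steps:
D(N) = 0
(-30395 - 31621)/(D(143) + 38508) = (-30395 - 31621)/(0 + 38508) = -62016/38508 = -62016*1/38508 = -5168/3209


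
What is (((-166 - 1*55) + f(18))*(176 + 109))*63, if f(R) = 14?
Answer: -3716685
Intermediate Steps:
(((-166 - 1*55) + f(18))*(176 + 109))*63 = (((-166 - 1*55) + 14)*(176 + 109))*63 = (((-166 - 55) + 14)*285)*63 = ((-221 + 14)*285)*63 = -207*285*63 = -58995*63 = -3716685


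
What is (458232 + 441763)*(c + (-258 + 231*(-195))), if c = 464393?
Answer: 377178904550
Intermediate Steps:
(458232 + 441763)*(c + (-258 + 231*(-195))) = (458232 + 441763)*(464393 + (-258 + 231*(-195))) = 899995*(464393 + (-258 - 45045)) = 899995*(464393 - 45303) = 899995*419090 = 377178904550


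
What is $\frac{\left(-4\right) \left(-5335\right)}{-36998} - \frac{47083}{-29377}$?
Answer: $\frac{557535827}{543445123} \approx 1.0259$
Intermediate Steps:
$\frac{\left(-4\right) \left(-5335\right)}{-36998} - \frac{47083}{-29377} = 21340 \left(- \frac{1}{36998}\right) - - \frac{47083}{29377} = - \frac{10670}{18499} + \frac{47083}{29377} = \frac{557535827}{543445123}$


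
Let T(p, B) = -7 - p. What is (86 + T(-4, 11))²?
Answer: 6889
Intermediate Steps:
(86 + T(-4, 11))² = (86 + (-7 - 1*(-4)))² = (86 + (-7 + 4))² = (86 - 3)² = 83² = 6889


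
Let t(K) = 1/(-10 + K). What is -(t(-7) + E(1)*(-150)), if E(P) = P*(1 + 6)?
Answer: 17851/17 ≈ 1050.1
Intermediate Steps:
E(P) = 7*P (E(P) = P*7 = 7*P)
-(t(-7) + E(1)*(-150)) = -(1/(-10 - 7) + (7*1)*(-150)) = -(1/(-17) + 7*(-150)) = -(-1/17 - 1050) = -1*(-17851/17) = 17851/17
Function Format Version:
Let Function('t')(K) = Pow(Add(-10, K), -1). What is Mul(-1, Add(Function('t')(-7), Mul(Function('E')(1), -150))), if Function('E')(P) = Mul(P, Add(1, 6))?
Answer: Rational(17851, 17) ≈ 1050.1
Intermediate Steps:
Function('E')(P) = Mul(7, P) (Function('E')(P) = Mul(P, 7) = Mul(7, P))
Mul(-1, Add(Function('t')(-7), Mul(Function('E')(1), -150))) = Mul(-1, Add(Pow(Add(-10, -7), -1), Mul(Mul(7, 1), -150))) = Mul(-1, Add(Pow(-17, -1), Mul(7, -150))) = Mul(-1, Add(Rational(-1, 17), -1050)) = Mul(-1, Rational(-17851, 17)) = Rational(17851, 17)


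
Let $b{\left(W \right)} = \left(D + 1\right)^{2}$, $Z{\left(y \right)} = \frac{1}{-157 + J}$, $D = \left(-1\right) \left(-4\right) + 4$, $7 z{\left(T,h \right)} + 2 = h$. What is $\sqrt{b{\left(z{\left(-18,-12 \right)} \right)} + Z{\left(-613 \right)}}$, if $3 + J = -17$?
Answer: $\frac{32 \sqrt{2478}}{177} \approx 8.9997$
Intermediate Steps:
$J = -20$ ($J = -3 - 17 = -20$)
$z{\left(T,h \right)} = - \frac{2}{7} + \frac{h}{7}$
$D = 8$ ($D = 4 + 4 = 8$)
$Z{\left(y \right)} = - \frac{1}{177}$ ($Z{\left(y \right)} = \frac{1}{-157 - 20} = \frac{1}{-177} = - \frac{1}{177}$)
$b{\left(W \right)} = 81$ ($b{\left(W \right)} = \left(8 + 1\right)^{2} = 9^{2} = 81$)
$\sqrt{b{\left(z{\left(-18,-12 \right)} \right)} + Z{\left(-613 \right)}} = \sqrt{81 - \frac{1}{177}} = \sqrt{\frac{14336}{177}} = \frac{32 \sqrt{2478}}{177}$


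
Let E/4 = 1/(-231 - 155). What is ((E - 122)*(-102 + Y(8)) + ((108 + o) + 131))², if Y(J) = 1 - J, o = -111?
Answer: 6715540542096/37249 ≈ 1.8029e+8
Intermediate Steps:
E = -2/193 (E = 4/(-231 - 155) = 4/(-386) = 4*(-1/386) = -2/193 ≈ -0.010363)
((E - 122)*(-102 + Y(8)) + ((108 + o) + 131))² = ((-2/193 - 122)*(-102 + (1 - 1*8)) + ((108 - 111) + 131))² = (-23548*(-102 + (1 - 8))/193 + (-3 + 131))² = (-23548*(-102 - 7)/193 + 128)² = (-23548/193*(-109) + 128)² = (2566732/193 + 128)² = (2591436/193)² = 6715540542096/37249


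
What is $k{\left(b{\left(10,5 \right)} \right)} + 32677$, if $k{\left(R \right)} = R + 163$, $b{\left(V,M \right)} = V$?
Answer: $32850$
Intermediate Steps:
$k{\left(R \right)} = 163 + R$
$k{\left(b{\left(10,5 \right)} \right)} + 32677 = \left(163 + 10\right) + 32677 = 173 + 32677 = 32850$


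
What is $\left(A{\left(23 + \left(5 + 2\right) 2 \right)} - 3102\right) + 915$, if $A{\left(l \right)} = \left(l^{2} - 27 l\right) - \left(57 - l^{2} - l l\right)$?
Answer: $864$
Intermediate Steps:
$A{\left(l \right)} = -57 - 27 l + 3 l^{2}$ ($A{\left(l \right)} = \left(l^{2} - 27 l\right) + \left(\left(l^{2} + l^{2}\right) - 57\right) = \left(l^{2} - 27 l\right) + \left(2 l^{2} - 57\right) = \left(l^{2} - 27 l\right) + \left(-57 + 2 l^{2}\right) = -57 - 27 l + 3 l^{2}$)
$\left(A{\left(23 + \left(5 + 2\right) 2 \right)} - 3102\right) + 915 = \left(\left(-57 - 27 \left(23 + \left(5 + 2\right) 2\right) + 3 \left(23 + \left(5 + 2\right) 2\right)^{2}\right) - 3102\right) + 915 = \left(\left(-57 - 27 \left(23 + 7 \cdot 2\right) + 3 \left(23 + 7 \cdot 2\right)^{2}\right) - 3102\right) + 915 = \left(\left(-57 - 27 \left(23 + 14\right) + 3 \left(23 + 14\right)^{2}\right) - 3102\right) + 915 = \left(\left(-57 - 999 + 3 \cdot 37^{2}\right) - 3102\right) + 915 = \left(\left(-57 - 999 + 3 \cdot 1369\right) - 3102\right) + 915 = \left(\left(-57 - 999 + 4107\right) - 3102\right) + 915 = \left(3051 - 3102\right) + 915 = -51 + 915 = 864$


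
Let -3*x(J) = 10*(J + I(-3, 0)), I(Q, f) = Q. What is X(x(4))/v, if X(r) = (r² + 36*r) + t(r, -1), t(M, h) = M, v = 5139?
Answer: -1010/46251 ≈ -0.021837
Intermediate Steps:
x(J) = 10 - 10*J/3 (x(J) = -10*(J - 3)/3 = -10*(-3 + J)/3 = -(-30 + 10*J)/3 = 10 - 10*J/3)
X(r) = r² + 37*r (X(r) = (r² + 36*r) + r = r² + 37*r)
X(x(4))/v = ((10 - 10/3*4)*(37 + (10 - 10/3*4)))/5139 = ((10 - 40/3)*(37 + (10 - 40/3)))*(1/5139) = -10*(37 - 10/3)/3*(1/5139) = -10/3*101/3*(1/5139) = -1010/9*1/5139 = -1010/46251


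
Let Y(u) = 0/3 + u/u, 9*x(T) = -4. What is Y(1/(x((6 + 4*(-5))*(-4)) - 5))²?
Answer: 1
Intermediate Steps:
x(T) = -4/9 (x(T) = (⅑)*(-4) = -4/9)
Y(u) = 1 (Y(u) = 0*(⅓) + 1 = 0 + 1 = 1)
Y(1/(x((6 + 4*(-5))*(-4)) - 5))² = 1² = 1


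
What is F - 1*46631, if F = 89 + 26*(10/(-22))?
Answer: -512092/11 ≈ -46554.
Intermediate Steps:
F = 849/11 (F = 89 + 26*(10*(-1/22)) = 89 + 26*(-5/11) = 89 - 130/11 = 849/11 ≈ 77.182)
F - 1*46631 = 849/11 - 1*46631 = 849/11 - 46631 = -512092/11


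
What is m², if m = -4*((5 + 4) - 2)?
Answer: 784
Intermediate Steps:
m = -28 (m = -4*(9 - 2) = -4*7 = -28)
m² = (-28)² = 784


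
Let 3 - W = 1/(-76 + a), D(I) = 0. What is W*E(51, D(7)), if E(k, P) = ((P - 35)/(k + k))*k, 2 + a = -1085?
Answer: -61075/1163 ≈ -52.515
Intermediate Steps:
a = -1087 (a = -2 - 1085 = -1087)
W = 3490/1163 (W = 3 - 1/(-76 - 1087) = 3 - 1/(-1163) = 3 - 1*(-1/1163) = 3 + 1/1163 = 3490/1163 ≈ 3.0009)
E(k, P) = -35/2 + P/2 (E(k, P) = ((-35 + P)/((2*k)))*k = ((-35 + P)*(1/(2*k)))*k = ((-35 + P)/(2*k))*k = -35/2 + P/2)
W*E(51, D(7)) = 3490*(-35/2 + (½)*0)/1163 = 3490*(-35/2 + 0)/1163 = (3490/1163)*(-35/2) = -61075/1163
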